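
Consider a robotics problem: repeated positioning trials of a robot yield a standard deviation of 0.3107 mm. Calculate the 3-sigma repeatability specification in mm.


repeatability = 3*sigma = 3*0.3107 = 0.9321

0.9321 mm


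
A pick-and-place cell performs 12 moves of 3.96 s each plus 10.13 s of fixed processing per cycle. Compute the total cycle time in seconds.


T = 12*3.96 + 10.13 = 57.6500

57.6500 s


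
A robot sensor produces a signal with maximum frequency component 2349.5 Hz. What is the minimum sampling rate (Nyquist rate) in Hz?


f_s,min = 2*f_max = 2*2349.5 = 4699.0000

4699.0000 Hz


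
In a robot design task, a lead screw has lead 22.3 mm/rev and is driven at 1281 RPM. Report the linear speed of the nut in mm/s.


v = lead * (RPM/60) = 22.3*1281/60 = 476.1050

476.1050 mm/s


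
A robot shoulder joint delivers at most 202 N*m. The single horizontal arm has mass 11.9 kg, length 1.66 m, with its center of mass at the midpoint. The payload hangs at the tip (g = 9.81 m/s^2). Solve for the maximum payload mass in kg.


tau_arm = m_arm*g*(L/2) = 11.9*9.81*1.66/2 = 96.8934 N*m
tau_payload = tau_max - tau_arm = 202 - 96.8934 = 105.1066
m_payload = tau_payload / (g*L) = 105.1066 / (9.81*1.66) = 6.4544

6.4544 kg


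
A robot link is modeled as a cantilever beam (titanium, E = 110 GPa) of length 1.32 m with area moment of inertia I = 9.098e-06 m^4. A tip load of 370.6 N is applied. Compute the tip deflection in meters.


delta = F*L^3/(3*E*I) = 370.6*1.32^3/(3*1.100e+11*9.098e-06)
      = 852.3681408/3002340 = 2.8390e-04

2.8390e-04 m


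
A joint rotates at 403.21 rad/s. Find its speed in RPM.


RPM = 403.21 * 60/(2*pi) = 3850.3719

3850.3719 RPM


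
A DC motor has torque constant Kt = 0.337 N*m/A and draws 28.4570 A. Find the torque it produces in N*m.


tau = Kt * I = 0.337*28.4570 = 9.5900

9.5900 N*m


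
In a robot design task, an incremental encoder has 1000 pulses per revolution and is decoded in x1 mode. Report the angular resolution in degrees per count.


resolution = 360 / (PPR * 1) = 360 / 1000 = 0.3600

0.3600 degrees


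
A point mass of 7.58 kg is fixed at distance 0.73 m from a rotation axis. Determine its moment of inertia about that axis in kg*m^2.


I = m*r^2 = 7.58*0.73^2 = 4.0394

4.0394 kg*m^2


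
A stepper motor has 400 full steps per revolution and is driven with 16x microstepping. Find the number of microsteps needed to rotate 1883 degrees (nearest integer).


step_size = 360/(400*16) = 360/6400 = 0.056250 deg
n = 1883/(360/6400) = 1883*6400/360 = 33475.5556 -> 33476

33476 steps


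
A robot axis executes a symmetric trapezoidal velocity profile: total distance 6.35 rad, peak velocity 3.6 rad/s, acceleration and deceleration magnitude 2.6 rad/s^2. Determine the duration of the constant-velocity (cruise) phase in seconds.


t_acc = v/a = 1.384615 s, d_acc = v^2/(2a) = 2.492308 rad each
d_cruise = 6.35 - 2*2.492308 = 1.365384 rad
t_cruise = d_cruise/v = 1.365384/3.6 = 0.3793

0.3793 s


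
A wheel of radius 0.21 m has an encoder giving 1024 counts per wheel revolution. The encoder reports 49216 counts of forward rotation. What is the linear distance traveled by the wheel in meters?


revs = 49216/1024 = 48.062500
d = revs * 2*pi*r = 48.062500 * 2*pi*0.21 = 63.4170

63.4170 m


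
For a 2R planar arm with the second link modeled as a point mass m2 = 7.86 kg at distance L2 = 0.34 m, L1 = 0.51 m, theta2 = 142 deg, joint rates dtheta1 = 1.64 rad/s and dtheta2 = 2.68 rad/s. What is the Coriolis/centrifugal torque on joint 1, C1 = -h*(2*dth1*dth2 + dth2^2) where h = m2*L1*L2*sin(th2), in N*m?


h = m2*L1*L2*sin(th2) = 7.86*0.51*0.34*sin(142 deg) = 0.839100
C1 = -h*(2*1.64*2.68 + 2.68^2) = -0.839100*15.9728 = -13.4028

-13.4028 N*m


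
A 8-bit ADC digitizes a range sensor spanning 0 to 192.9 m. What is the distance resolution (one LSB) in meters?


res = range / 2^n = 192.9/2^8 = 192.9/256 = 0.7535

0.7535 m


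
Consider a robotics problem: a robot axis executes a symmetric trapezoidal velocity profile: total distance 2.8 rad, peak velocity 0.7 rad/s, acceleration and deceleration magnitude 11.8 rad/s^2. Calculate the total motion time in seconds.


t_acc = v/a = 0.7/11.8 = 0.059322 s
d_acc = v^2/(2a) = 0.020763 rad (each ramp)
d_cruise = 2.8 - 2*0.020763 = 2.758474 rad
t_cruise = 2.758474/0.7 = 3.940677 s
t_total = 2*0.059322 + 3.940677 = 4.0593

4.0593 s


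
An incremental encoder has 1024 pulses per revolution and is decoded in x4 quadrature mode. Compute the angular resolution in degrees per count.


resolution = 360 / (PPR * 4) = 360 / 4096 = 0.0879

0.0879 degrees


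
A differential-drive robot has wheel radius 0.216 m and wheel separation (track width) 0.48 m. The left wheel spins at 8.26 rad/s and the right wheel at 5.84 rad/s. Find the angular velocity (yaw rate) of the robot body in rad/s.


omega = r*(wR - wL)/L = 0.216*(5.84 - (8.26))/0.48 = -1.0890

-1.0890 rad/s


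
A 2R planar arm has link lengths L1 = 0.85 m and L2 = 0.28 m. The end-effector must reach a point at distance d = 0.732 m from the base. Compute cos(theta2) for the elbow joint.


cos(th2) = (d^2 - L1^2 - L2^2)/(2*L1*L2) = (0.732^2 - 0.85^2 - 0.28^2)/(2*0.85*0.28) = -0.5569

-0.5569


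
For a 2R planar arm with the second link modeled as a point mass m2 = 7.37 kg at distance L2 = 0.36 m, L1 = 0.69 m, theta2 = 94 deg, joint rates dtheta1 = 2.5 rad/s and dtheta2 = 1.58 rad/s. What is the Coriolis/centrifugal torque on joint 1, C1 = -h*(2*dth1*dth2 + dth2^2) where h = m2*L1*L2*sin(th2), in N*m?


h = m2*L1*L2*sin(th2) = 7.37*0.69*0.36*sin(94 deg) = 1.826248
C1 = -h*(2*2.5*1.58 + 1.58^2) = -1.826248*10.3964 = -18.9864

-18.9864 N*m


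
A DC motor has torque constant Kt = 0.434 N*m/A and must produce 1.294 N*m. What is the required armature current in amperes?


I = tau / Kt = 1.294/0.434 = 2.9816

2.9816 A


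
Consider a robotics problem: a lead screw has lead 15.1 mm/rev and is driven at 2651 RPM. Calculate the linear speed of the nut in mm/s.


v = lead * (RPM/60) = 15.1*2651/60 = 667.1683

667.1683 mm/s


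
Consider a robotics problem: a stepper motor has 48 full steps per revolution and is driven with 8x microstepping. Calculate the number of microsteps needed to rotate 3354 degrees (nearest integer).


step_size = 360/(48*8) = 360/384 = 0.937500 deg
n = 3354/(360/384) = 3354*384/360 = 3577.6000 -> 3578

3578 steps


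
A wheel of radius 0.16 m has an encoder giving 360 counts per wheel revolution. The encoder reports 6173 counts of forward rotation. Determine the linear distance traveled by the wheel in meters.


revs = 6173/360 = 17.147222
d = revs * 2*pi*r = 17.147222 * 2*pi*0.16 = 17.2383

17.2383 m


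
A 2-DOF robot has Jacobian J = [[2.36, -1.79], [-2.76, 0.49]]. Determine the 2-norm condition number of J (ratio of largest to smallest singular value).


JJ^T eigenvalues: trace(JJ^T) = 16.6314, det(JJ^T) = det(J)^2 = 14.31865600
s_max^2 = (16.6314 + sqrt(219.32884196))/2 = 15.72057748
s_min^2 = (16.6314 - sqrt(219.32884196))/2 = 0.91082252
kappa = s_max/s_min = sqrt(15.72057748/0.91082252) = 4.1545

4.1545


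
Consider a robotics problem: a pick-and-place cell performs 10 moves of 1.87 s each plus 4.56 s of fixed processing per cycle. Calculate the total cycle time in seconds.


T = 10*1.87 + 4.56 = 23.2600

23.2600 s


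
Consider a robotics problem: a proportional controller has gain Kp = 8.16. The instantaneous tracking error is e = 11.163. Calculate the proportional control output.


u_P = Kp * e = 8.16 * 11.163 = 91.0901

91.0901


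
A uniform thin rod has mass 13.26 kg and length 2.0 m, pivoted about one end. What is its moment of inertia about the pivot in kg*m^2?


I = (1/3)*m*L^2 = (1/3)*13.26*2.0^2 = 17.6800

17.6800 kg*m^2


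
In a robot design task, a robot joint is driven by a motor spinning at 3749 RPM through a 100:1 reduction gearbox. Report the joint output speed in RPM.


omega_joint = omega_motor / N = 3749 / 100 = 37.4900

37.4900 RPM


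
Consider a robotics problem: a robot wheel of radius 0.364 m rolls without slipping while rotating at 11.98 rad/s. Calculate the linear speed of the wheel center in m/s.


v = omega * r = 11.98 * 0.364 = 4.3607

4.3607 m/s


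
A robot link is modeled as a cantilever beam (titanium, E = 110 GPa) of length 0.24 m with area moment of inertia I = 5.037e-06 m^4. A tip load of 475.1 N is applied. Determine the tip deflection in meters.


delta = F*L^3/(3*E*I) = 475.1*0.24^3/(3*1.100e+11*5.037e-06)
      = 6.5677824/1662210 = 3.9512e-06

3.9512e-06 m


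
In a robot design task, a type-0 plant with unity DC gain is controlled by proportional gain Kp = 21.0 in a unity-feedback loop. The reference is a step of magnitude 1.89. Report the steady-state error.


e_ss = R/(1 + Kp) = 1.89/(1 + 21.0) = 1.89/22.0000 = 0.0859

0.0859


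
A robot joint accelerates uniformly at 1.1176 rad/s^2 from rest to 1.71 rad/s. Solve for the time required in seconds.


t = delta_omega / alpha = 1.71 / 1.1176 = 1.5301

1.5301 s


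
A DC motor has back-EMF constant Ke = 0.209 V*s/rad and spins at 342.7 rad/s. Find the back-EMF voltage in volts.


V_emf = Ke * omega = 0.209*342.7 = 71.6243

71.6243 V


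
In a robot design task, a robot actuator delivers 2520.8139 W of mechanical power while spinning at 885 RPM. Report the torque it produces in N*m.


omega = 885 * 2*pi/60 = 92.676983 rad/s
tau = P / omega = 2520.8139 / 92.676983 = 27.2000

27.2000 N*m


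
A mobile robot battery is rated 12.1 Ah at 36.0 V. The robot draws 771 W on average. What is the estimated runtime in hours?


E = 12.1*36.0 = 435.6000 Wh
t = E/P = 435.6000/771 = 0.5650

0.5650 hours


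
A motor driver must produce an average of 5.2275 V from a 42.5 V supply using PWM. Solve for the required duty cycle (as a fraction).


D = V_avg/V_supply = 5.2275/42.5 = 0.1230

0.1230


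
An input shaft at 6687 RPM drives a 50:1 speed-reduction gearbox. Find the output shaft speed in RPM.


omega_out = omega_in / N = 6687 / 50 = 133.7400

133.7400 RPM


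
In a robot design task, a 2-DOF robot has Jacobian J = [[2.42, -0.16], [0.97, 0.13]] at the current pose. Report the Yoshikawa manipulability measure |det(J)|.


det(J) = 2.42*0.13 - (-0.16)*(0.97) = 0.4698
|det(J)| = 0.4698

0.4698


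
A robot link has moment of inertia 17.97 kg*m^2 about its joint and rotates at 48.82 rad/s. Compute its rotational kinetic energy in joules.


KE = (1/2)*I*omega^2 = 0.5*17.97*48.82^2 = 21414.7807

21414.7807 J


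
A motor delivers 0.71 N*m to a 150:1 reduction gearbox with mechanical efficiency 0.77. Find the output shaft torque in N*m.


tau_out = tau_in * N * eta = 0.71 * 150 * 0.77 = 82.0050

82.0050 N*m


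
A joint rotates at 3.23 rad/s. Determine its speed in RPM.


RPM = 3.23 * 60/(2*pi) = 30.8442

30.8442 RPM


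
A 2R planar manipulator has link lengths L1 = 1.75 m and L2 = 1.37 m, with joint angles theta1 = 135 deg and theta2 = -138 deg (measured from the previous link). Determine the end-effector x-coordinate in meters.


x = L1*cos(th1) + L2*cos(th1+th2) = 1.75*cos(135 deg) + 1.37*cos(-3 deg) = 0.1307

0.1307 m


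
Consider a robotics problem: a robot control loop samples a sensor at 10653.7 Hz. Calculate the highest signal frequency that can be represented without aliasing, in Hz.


f_max = f_s/2 = 10653.7/2 = 5326.8500

5326.8500 Hz


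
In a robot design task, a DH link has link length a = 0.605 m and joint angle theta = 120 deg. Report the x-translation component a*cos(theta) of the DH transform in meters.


a*cos(theta) = 0.605*cos(120 deg) = -0.3025

-0.3025 m


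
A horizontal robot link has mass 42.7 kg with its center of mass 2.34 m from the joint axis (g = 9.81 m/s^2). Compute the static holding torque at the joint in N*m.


tau = m*g*L = 42.7 * 9.81 * 2.34 = 980.1956

980.1956 N*m


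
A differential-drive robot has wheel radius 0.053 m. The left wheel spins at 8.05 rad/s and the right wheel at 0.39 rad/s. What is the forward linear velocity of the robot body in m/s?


v = r*(wR + wL)/2 = 0.053*(0.39 + 8.05)/2 = 0.2237

0.2237 m/s


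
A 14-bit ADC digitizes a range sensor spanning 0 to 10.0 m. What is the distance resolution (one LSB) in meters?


res = range / 2^n = 10.0/2^14 = 10.0/16384 = 6.1035e-04

6.1035e-04 m


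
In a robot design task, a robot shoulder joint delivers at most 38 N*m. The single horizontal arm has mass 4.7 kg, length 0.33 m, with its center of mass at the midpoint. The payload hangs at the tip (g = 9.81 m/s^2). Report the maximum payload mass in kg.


tau_arm = m_arm*g*(L/2) = 4.7*9.81*0.33/2 = 7.6077 N*m
tau_payload = tau_max - tau_arm = 38 - 7.6077 = 30.3923
m_payload = tau_payload / (g*L) = 30.3923 / (9.81*0.33) = 9.3882

9.3882 kg


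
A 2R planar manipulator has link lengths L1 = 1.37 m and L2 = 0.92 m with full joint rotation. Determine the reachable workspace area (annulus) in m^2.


r_max = L1 + L2 = 2.2900, r_min = |L1 - L2| = 0.4500
A = pi*(r_max^2 - r_min^2) = pi*(5.2441 - 0.2025) = 15.8387

15.8387 m^2


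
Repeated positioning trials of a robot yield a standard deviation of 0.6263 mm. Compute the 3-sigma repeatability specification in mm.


repeatability = 3*sigma = 3*0.6263 = 1.8789

1.8789 mm


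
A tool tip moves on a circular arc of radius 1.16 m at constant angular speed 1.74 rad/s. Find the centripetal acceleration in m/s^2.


a_c = omega^2 * r = 1.74^2 * 1.16 = 3.5120

3.5120 m/s^2


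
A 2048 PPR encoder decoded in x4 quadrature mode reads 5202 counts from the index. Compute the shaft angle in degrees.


angle = counts * 360 / (PPR*4) = 5202 * 360 / 8192 = 228.6035

228.6035 degrees


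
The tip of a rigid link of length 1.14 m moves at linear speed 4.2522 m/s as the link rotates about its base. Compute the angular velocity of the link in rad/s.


omega = v / L = 4.2522 / 1.14 = 3.7300

3.7300 rad/s


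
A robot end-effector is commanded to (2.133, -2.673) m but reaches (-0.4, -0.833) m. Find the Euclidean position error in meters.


dx = -0.4 - (2.133) = -2.5330, dy = -0.833 - (-2.673) = 1.8400
err = sqrt(6.416089 + 3.385600) = 3.1308

3.1308 m


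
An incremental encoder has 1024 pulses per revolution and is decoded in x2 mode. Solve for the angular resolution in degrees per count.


resolution = 360 / (PPR * 2) = 360 / 2048 = 0.1758

0.1758 degrees


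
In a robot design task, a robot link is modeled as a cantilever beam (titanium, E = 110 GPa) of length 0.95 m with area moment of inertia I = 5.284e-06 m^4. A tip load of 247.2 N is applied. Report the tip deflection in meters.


delta = F*L^3/(3*E*I) = 247.2*0.95^3/(3*1.100e+11*5.284e-06)
      = 211.9431/1743720 = 1.2155e-04

1.2155e-04 m


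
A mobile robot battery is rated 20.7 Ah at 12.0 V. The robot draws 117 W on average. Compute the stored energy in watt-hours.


E = capacity * V = 20.7*12.0 = 248.4000

248.4000 Wh


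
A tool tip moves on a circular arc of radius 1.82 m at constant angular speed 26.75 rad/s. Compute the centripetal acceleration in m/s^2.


a_c = omega^2 * r = 26.75^2 * 1.82 = 1302.3238

1302.3238 m/s^2


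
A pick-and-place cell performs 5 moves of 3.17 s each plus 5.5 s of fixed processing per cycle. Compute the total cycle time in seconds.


T = 5*3.17 + 5.5 = 21.3500

21.3500 s


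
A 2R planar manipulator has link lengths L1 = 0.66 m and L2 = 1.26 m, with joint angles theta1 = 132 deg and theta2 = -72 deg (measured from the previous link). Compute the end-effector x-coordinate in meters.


x = L1*cos(th1) + L2*cos(th1+th2) = 0.66*cos(132 deg) + 1.26*cos(60 deg) = 0.1884

0.1884 m


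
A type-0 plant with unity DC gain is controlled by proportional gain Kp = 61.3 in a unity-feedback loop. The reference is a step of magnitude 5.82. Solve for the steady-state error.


e_ss = R/(1 + Kp) = 5.82/(1 + 61.3) = 5.82/62.3000 = 0.0934

0.0934


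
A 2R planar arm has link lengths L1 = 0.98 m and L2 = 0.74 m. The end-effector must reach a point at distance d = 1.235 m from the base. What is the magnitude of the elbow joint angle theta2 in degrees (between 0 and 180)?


cos(th2) = (d^2 - L1^2 - L2^2)/(2*L1*L2) = (1.235^2 - 0.98^2 - 0.74^2)/(2*0.98*0.74) = 0.01187603
th2 = acos(0.01187603) = 89.3195 deg

89.3195 degrees


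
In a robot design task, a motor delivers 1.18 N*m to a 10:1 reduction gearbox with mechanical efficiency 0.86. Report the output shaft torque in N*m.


tau_out = tau_in * N * eta = 1.18 * 10 * 0.86 = 10.1480

10.1480 N*m


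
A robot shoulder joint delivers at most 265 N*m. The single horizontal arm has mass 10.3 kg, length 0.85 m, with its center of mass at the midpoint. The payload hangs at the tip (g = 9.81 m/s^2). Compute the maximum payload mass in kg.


tau_arm = m_arm*g*(L/2) = 10.3*9.81*0.85/2 = 42.9433 N*m
tau_payload = tau_max - tau_arm = 265 - 42.9433 = 222.0567
m_payload = tau_payload / (g*L) = 222.0567 / (9.81*0.85) = 26.6303

26.6303 kg


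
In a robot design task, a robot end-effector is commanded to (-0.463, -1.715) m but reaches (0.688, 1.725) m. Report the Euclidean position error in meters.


dx = 0.688 - (-0.463) = 1.1510, dy = 1.725 - (-1.715) = 3.4400
err = sqrt(1.324801 + 11.833600) = 3.6275

3.6275 m


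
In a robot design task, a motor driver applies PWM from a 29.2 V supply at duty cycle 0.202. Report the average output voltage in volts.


V_avg = V_supply * D = 29.2*0.202 = 5.8984

5.8984 V


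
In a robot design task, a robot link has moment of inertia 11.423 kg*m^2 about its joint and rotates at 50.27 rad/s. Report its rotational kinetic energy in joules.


KE = (1/2)*I*omega^2 = 0.5*11.423*50.27^2 = 14433.3769

14433.3769 J


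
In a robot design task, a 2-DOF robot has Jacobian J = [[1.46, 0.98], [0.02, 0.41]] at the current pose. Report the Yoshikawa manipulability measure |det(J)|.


det(J) = 1.46*0.41 - (0.98)*(0.02) = 0.5790
|det(J)| = 0.5790

0.5790


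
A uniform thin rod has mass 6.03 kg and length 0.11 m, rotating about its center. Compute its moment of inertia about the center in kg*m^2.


I = (1/12)*m*L^2 = (1/12)*6.03*0.11^2 = 0.0061

0.0061 kg*m^2


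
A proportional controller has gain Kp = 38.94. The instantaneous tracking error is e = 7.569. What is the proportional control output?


u_P = Kp * e = 38.94 * 7.569 = 294.7369

294.7369


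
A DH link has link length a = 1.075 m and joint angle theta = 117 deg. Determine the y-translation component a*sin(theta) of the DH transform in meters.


a*sin(theta) = 1.075*sin(117 deg) = 0.9578

0.9578 m


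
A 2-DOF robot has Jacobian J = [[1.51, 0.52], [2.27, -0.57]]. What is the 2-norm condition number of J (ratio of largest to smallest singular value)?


JJ^T eigenvalues: trace(JJ^T) = 8.0283, det(JJ^T) = det(J)^2 = 4.16608921
s_max^2 = (8.0283 + sqrt(47.78924405))/2 = 7.47063825
s_min^2 = (8.0283 - sqrt(47.78924405))/2 = 0.55766175
kappa = s_max/s_min = sqrt(7.47063825/0.55766175) = 3.6601

3.6601


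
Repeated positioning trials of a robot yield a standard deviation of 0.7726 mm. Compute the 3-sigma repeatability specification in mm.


repeatability = 3*sigma = 3*0.7726 = 2.3178

2.3178 mm


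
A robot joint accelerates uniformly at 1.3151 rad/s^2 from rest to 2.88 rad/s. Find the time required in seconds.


t = delta_omega / alpha = 2.88 / 1.3151 = 2.1899

2.1899 s


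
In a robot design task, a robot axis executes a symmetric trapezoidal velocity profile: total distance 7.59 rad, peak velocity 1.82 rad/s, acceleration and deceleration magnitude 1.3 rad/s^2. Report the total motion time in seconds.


t_acc = v/a = 1.82/1.3 = 1.400000 s
d_acc = v^2/(2a) = 1.274000 rad (each ramp)
d_cruise = 7.59 - 2*1.274000 = 5.042000 rad
t_cruise = 5.042000/1.82 = 2.770330 s
t_total = 2*1.400000 + 2.770330 = 5.5703

5.5703 s


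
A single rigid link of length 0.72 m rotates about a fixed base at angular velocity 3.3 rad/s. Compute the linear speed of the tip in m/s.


v = L*omega = 0.72 * 3.3 = 2.3760

2.3760 m/s


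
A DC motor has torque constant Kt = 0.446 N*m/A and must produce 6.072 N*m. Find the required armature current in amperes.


I = tau / Kt = 6.072/0.446 = 13.6143

13.6143 A


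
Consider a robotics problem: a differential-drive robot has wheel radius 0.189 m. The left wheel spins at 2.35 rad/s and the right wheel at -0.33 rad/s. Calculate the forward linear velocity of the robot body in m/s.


v = r*(wR + wL)/2 = 0.189*(-0.33 + 2.35)/2 = 0.1909

0.1909 m/s


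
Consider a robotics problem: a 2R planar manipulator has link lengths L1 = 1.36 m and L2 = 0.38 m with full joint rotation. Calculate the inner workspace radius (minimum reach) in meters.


r_min = |L1 - L2| = |1.36 - 0.38| = 0.9800

0.9800 m


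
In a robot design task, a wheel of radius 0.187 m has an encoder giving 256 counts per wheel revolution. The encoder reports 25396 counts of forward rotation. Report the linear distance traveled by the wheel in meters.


revs = 25396/256 = 99.203125
d = revs * 2*pi*r = 99.203125 * 2*pi*0.187 = 116.5593

116.5593 m


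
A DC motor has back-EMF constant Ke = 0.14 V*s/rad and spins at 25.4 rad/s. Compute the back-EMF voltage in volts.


V_emf = Ke * omega = 0.14*25.4 = 3.5560

3.5560 V


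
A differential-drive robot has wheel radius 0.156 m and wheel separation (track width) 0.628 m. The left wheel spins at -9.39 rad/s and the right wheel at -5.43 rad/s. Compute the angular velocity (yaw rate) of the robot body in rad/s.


omega = r*(wR - wL)/L = 0.156*(-5.43 - (-9.39))/0.628 = 0.9837

0.9837 rad/s


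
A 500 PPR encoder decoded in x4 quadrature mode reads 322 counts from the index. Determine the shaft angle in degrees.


angle = counts * 360 / (PPR*4) = 322 * 360 / 2000 = 57.9600

57.9600 degrees


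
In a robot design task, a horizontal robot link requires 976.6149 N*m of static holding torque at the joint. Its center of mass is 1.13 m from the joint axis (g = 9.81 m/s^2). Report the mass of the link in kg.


m = tau / (g*L) = 976.6149 / (9.81 * 1.13) = 88.1000

88.1000 kg


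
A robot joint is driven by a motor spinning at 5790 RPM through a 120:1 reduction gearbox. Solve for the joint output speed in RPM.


omega_joint = omega_motor / N = 5790 / 120 = 48.2500

48.2500 RPM


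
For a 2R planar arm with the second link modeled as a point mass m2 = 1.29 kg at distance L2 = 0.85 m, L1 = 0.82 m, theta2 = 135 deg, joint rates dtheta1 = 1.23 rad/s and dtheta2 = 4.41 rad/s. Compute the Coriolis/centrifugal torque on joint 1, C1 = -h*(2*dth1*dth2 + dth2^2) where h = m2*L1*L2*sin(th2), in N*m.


h = m2*L1*L2*sin(th2) = 1.29*0.82*0.85*sin(135 deg) = 0.635781
C1 = -h*(2*1.23*4.41 + 4.41^2) = -0.635781*30.2967 = -19.2621

-19.2621 N*m


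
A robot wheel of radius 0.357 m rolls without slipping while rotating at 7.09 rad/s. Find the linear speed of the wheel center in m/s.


v = omega * r = 7.09 * 0.357 = 2.5311

2.5311 m/s


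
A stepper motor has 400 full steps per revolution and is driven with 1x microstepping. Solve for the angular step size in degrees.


step = 360/(400*1) = 360/400 = 0.9000

0.9000 degrees


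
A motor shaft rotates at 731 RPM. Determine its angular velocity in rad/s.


omega = 731 * 2*pi/60 = 76.5501

76.5501 rad/s


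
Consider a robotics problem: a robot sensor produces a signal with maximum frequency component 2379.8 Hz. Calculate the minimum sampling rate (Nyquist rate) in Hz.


f_s,min = 2*f_max = 2*2379.8 = 4759.6000

4759.6000 Hz


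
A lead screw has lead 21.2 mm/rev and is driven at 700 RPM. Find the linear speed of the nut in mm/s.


v = lead * (RPM/60) = 21.2*700/60 = 247.3333

247.3333 mm/s


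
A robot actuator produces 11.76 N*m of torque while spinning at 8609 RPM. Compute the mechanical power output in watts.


omega = 8609 * 2*pi/60 = 901.532372 rad/s
P = tau * omega = 11.76 * 901.532372 = 10602.0207

10602.0207 W


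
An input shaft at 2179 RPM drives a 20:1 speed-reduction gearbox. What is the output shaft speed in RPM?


omega_out = omega_in / N = 2179 / 20 = 108.9500

108.9500 RPM


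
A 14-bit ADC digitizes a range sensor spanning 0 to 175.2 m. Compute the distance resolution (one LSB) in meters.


res = range / 2^n = 175.2/2^14 = 175.2/16384 = 0.0107

0.0107 m


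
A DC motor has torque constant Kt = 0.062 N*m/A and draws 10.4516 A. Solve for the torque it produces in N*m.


tau = Kt * I = 0.062*10.4516 = 0.6480

0.6480 N*m


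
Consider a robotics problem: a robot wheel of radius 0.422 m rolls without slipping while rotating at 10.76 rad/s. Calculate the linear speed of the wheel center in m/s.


v = omega * r = 10.76 * 0.422 = 4.5407

4.5407 m/s


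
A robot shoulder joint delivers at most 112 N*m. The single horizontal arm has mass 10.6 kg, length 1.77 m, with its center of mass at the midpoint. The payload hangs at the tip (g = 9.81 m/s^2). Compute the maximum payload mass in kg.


tau_arm = m_arm*g*(L/2) = 10.6*9.81*1.77/2 = 92.0276 N*m
tau_payload = tau_max - tau_arm = 112 - 92.0276 = 19.9724
m_payload = tau_payload / (g*L) = 19.9724 / (9.81*1.77) = 1.1502

1.1502 kg


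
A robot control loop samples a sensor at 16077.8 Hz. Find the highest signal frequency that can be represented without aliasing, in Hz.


f_max = f_s/2 = 16077.8/2 = 8038.9000

8038.9000 Hz


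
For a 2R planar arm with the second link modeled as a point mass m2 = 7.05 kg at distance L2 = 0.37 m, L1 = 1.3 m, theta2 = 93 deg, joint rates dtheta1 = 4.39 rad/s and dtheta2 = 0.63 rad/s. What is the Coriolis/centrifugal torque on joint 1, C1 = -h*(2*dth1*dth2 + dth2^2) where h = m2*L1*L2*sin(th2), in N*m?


h = m2*L1*L2*sin(th2) = 7.05*1.3*0.37*sin(93 deg) = 3.386403
C1 = -h*(2*4.39*0.63 + 0.63^2) = -3.386403*5.9283 = -20.0756

-20.0756 N*m


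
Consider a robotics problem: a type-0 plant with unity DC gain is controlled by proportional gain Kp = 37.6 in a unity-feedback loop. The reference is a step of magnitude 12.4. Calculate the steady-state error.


e_ss = R/(1 + Kp) = 12.4/(1 + 37.6) = 12.4/38.6000 = 0.3212

0.3212


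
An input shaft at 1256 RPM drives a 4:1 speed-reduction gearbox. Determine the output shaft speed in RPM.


omega_out = omega_in / N = 1256 / 4 = 314.0000

314.0000 RPM


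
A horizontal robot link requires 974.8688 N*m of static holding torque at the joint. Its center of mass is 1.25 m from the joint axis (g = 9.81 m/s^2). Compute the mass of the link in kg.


m = tau / (g*L) = 974.8688 / (9.81 * 1.25) = 79.5000

79.5000 kg


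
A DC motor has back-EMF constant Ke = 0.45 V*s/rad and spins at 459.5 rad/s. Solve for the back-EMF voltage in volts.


V_emf = Ke * omega = 0.45*459.5 = 206.7750

206.7750 V


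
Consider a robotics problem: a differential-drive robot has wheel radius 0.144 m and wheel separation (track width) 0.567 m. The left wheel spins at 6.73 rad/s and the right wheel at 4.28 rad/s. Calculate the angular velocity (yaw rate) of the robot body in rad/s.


omega = r*(wR - wL)/L = 0.144*(4.28 - (6.73))/0.567 = -0.6222

-0.6222 rad/s


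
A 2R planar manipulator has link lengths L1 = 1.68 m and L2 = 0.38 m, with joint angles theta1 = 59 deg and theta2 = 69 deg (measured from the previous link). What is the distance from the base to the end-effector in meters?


x = L1*cos(th1) + L2*cos(th1+th2) = 0.631313
y = L1*sin(th1) + L2*sin(th1+th2) = 1.739485
d = sqrt(x^2 + y^2) = sqrt(0.398556 + 3.025808) = 1.8505

1.8505 m


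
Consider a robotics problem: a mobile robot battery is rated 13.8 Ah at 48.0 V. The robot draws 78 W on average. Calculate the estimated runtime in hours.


E = 13.8*48.0 = 662.4000 Wh
t = E/P = 662.4000/78 = 8.4923

8.4923 hours


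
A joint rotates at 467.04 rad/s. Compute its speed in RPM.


RPM = 467.04 * 60/(2*pi) = 4459.9035

4459.9035 RPM


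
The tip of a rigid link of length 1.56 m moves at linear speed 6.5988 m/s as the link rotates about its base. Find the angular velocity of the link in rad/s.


omega = v / L = 6.5988 / 1.56 = 4.2300

4.2300 rad/s


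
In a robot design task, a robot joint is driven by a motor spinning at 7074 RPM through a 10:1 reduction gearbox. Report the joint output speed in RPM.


omega_joint = omega_motor / N = 7074 / 10 = 707.4000

707.4000 RPM


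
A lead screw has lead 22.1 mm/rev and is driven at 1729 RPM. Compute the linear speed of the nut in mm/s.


v = lead * (RPM/60) = 22.1*1729/60 = 636.8483

636.8483 mm/s


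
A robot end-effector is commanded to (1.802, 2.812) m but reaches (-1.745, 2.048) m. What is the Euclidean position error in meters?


dx = -1.745 - (1.802) = -3.5470, dy = 2.048 - (2.812) = -0.7640
err = sqrt(12.581209 + 0.583696) = 3.6283

3.6283 m


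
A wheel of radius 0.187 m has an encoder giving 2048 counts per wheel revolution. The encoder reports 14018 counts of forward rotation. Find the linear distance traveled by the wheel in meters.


revs = 14018/2048 = 6.844727
d = revs * 2*pi*r = 6.844727 * 2*pi*0.187 = 8.0423

8.0423 m


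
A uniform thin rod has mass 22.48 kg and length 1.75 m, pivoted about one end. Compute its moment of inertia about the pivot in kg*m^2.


I = (1/3)*m*L^2 = (1/3)*22.48*1.75^2 = 22.9483

22.9483 kg*m^2


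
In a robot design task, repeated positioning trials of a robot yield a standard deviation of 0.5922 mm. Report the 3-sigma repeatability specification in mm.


repeatability = 3*sigma = 3*0.5922 = 1.7766

1.7766 mm


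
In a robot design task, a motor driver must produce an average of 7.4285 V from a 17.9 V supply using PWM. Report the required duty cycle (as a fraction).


D = V_avg/V_supply = 7.4285/17.9 = 0.4150

0.4150


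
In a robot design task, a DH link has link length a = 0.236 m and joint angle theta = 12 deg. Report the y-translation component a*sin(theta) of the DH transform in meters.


a*sin(theta) = 0.236*sin(12 deg) = 0.0491

0.0491 m


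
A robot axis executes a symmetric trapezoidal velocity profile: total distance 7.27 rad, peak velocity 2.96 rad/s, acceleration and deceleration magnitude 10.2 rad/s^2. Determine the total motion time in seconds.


t_acc = v/a = 2.96/10.2 = 0.290196 s
d_acc = v^2/(2a) = 0.429490 rad (each ramp)
d_cruise = 7.27 - 2*0.429490 = 6.411020 rad
t_cruise = 6.411020/2.96 = 2.165885 s
t_total = 2*0.290196 + 2.165885 = 2.7463

2.7463 s


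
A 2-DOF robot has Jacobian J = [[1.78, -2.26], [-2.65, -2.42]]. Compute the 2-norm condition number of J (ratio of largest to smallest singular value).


JJ^T eigenvalues: trace(JJ^T) = 21.1549, det(JJ^T) = det(J)^2 = 106.01997156
s_max^2 = (21.1549 + sqrt(23.44990777))/2 = 12.99870524
s_min^2 = (21.1549 - sqrt(23.44990777))/2 = 8.15619476
kappa = s_max/s_min = sqrt(12.99870524/8.15619476) = 1.2624

1.2624


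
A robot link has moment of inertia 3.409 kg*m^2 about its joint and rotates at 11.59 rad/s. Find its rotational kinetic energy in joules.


KE = (1/2)*I*omega^2 = 0.5*3.409*11.59^2 = 228.9622

228.9622 J


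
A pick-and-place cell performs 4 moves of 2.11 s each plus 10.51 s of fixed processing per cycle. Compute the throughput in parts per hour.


T_cycle = 4*2.11 + 10.51 = 18.9500 s
rate = 3600/T = 189.9736

189.9736 parts/hour


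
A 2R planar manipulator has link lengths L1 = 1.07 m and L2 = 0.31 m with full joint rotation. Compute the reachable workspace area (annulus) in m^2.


r_max = L1 + L2 = 1.3800, r_min = |L1 - L2| = 0.7600
A = pi*(r_max^2 - r_min^2) = pi*(1.9044 - 0.5776) = 4.1683

4.1683 m^2


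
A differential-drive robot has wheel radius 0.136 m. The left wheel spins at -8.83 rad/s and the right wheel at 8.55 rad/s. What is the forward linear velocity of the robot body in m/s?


v = r*(wR + wL)/2 = 0.136*(8.55 + -8.83)/2 = -0.0190

-0.0190 m/s


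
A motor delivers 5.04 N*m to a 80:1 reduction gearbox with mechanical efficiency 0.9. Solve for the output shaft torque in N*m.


tau_out = tau_in * N * eta = 5.04 * 80 * 0.9 = 362.8800

362.8800 N*m


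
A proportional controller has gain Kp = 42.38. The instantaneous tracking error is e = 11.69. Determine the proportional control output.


u_P = Kp * e = 42.38 * 11.69 = 495.4222

495.4222


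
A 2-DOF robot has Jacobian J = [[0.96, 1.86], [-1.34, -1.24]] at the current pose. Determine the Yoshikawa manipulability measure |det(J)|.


det(J) = 0.96*-1.24 - (1.86)*(-1.34) = 1.3020
|det(J)| = 1.3020

1.3020


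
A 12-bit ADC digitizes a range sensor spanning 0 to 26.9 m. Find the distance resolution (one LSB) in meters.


res = range / 2^n = 26.9/2^12 = 26.9/4096 = 0.0066

0.0066 m


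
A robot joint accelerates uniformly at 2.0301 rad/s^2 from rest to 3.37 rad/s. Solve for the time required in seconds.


t = delta_omega / alpha = 3.37 / 2.0301 = 1.6600

1.6600 s


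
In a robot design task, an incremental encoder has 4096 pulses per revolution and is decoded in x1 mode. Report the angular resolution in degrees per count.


resolution = 360 / (PPR * 1) = 360 / 4096 = 0.0879

0.0879 degrees


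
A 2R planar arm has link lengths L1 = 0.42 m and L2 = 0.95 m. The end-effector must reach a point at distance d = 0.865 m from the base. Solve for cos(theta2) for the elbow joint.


cos(th2) = (d^2 - L1^2 - L2^2)/(2*L1*L2) = (0.865^2 - 0.42^2 - 0.95^2)/(2*0.42*0.95) = -0.4144

-0.4144


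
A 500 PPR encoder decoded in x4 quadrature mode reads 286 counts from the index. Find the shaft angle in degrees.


angle = counts * 360 / (PPR*4) = 286 * 360 / 2000 = 51.4800

51.4800 degrees


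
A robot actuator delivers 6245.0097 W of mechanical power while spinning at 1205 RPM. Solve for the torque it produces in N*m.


omega = 1205 * 2*pi/60 = 126.187305 rad/s
tau = P / omega = 6245.0097 / 126.187305 = 49.4900

49.4900 N*m


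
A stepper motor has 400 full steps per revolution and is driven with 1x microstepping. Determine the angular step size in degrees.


step = 360/(400*1) = 360/400 = 0.9000

0.9000 degrees


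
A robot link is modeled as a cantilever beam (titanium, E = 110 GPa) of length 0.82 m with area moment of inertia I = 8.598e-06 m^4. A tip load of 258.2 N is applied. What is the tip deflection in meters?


delta = F*L^3/(3*E*I) = 258.2*0.82^3/(3*1.100e+11*8.598e-06)
      = 142.3632176/2837340 = 5.0175e-05

5.0175e-05 m


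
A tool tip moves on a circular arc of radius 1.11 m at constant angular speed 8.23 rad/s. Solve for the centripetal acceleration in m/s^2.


a_c = omega^2 * r = 8.23^2 * 1.11 = 75.1835

75.1835 m/s^2


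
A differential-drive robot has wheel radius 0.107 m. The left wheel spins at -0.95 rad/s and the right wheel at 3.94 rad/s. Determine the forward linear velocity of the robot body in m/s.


v = r*(wR + wL)/2 = 0.107*(3.94 + -0.95)/2 = 0.1600

0.1600 m/s


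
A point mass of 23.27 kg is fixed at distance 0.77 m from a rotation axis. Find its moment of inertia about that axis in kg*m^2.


I = m*r^2 = 23.27*0.77^2 = 13.7968

13.7968 kg*m^2


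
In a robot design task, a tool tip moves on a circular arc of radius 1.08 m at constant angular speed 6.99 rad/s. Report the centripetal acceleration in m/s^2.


a_c = omega^2 * r = 6.99^2 * 1.08 = 52.7689

52.7689 m/s^2


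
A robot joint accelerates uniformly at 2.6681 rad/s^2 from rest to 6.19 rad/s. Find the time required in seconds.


t = delta_omega / alpha = 6.19 / 2.6681 = 2.3200

2.3200 s


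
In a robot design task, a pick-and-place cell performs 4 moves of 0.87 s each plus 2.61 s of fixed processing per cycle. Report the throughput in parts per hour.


T_cycle = 4*0.87 + 2.61 = 6.0900 s
rate = 3600/T = 591.1330

591.1330 parts/hour


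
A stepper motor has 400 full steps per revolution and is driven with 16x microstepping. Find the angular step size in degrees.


step = 360/(400*16) = 360/6400 = 0.0563

0.0563 degrees


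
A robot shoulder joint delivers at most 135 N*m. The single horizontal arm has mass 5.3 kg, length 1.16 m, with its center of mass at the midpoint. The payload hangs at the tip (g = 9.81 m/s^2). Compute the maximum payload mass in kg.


tau_arm = m_arm*g*(L/2) = 5.3*9.81*1.16/2 = 30.1559 N*m
tau_payload = tau_max - tau_arm = 135 - 30.1559 = 104.8441
m_payload = tau_payload / (g*L) = 104.8441 / (9.81*1.16) = 9.2133

9.2133 kg


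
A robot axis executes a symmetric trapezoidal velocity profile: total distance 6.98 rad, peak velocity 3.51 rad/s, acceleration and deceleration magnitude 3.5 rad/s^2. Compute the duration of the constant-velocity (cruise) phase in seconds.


t_acc = v/a = 1.002857 s, d_acc = v^2/(2a) = 1.760014 rad each
d_cruise = 6.98 - 2*1.760014 = 3.459972 rad
t_cruise = d_cruise/v = 3.459972/3.51 = 0.9857

0.9857 s


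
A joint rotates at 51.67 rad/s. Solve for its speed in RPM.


RPM = 51.67 * 60/(2*pi) = 493.4122

493.4122 RPM


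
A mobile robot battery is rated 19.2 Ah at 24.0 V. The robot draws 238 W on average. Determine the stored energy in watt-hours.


E = capacity * V = 19.2*24.0 = 460.8000

460.8000 Wh


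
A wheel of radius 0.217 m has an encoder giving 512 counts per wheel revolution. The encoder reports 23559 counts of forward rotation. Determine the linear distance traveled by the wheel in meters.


revs = 23559/512 = 46.013672
d = revs * 2*pi*r = 46.013672 * 2*pi*0.217 = 62.7374

62.7374 m


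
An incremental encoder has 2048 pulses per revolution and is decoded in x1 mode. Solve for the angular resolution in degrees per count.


resolution = 360 / (PPR * 1) = 360 / 2048 = 0.1758

0.1758 degrees


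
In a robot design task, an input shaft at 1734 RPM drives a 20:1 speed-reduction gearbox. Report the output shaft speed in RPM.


omega_out = omega_in / N = 1734 / 20 = 86.7000

86.7000 RPM


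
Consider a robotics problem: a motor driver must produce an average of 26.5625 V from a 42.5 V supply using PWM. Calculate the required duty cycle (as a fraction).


D = V_avg/V_supply = 26.5625/42.5 = 0.6250

0.6250


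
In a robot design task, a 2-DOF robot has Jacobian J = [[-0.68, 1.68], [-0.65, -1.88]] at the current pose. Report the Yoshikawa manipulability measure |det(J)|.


det(J) = -0.68*-1.88 - (1.68)*(-0.65) = 2.3704
|det(J)| = 2.3704

2.3704


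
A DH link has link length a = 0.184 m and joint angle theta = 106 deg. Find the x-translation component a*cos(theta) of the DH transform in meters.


a*cos(theta) = 0.184*cos(106 deg) = -0.0507

-0.0507 m


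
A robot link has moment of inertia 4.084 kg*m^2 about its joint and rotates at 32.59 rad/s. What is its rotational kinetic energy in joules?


KE = (1/2)*I*omega^2 = 0.5*4.084*32.59^2 = 2168.8247

2168.8247 J


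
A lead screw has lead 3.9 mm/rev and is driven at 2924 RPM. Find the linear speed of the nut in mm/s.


v = lead * (RPM/60) = 3.9*2924/60 = 190.0600

190.0600 mm/s


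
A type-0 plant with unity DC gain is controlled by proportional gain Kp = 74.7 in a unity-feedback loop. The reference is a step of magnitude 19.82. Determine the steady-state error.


e_ss = R/(1 + Kp) = 19.82/(1 + 74.7) = 19.82/75.7000 = 0.2618

0.2618


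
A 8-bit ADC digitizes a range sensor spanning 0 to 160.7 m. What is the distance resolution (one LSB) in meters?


res = range / 2^n = 160.7/2^8 = 160.7/256 = 0.6277

0.6277 m


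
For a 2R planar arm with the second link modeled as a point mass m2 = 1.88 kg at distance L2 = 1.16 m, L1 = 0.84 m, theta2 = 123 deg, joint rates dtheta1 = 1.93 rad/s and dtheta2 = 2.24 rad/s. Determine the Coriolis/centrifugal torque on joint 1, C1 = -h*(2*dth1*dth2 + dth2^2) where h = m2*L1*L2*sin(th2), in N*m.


h = m2*L1*L2*sin(th2) = 1.88*0.84*1.16*sin(123 deg) = 1.536337
C1 = -h*(2*1.93*2.24 + 2.24^2) = -1.536337*13.6640 = -20.9925

-20.9925 N*m
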